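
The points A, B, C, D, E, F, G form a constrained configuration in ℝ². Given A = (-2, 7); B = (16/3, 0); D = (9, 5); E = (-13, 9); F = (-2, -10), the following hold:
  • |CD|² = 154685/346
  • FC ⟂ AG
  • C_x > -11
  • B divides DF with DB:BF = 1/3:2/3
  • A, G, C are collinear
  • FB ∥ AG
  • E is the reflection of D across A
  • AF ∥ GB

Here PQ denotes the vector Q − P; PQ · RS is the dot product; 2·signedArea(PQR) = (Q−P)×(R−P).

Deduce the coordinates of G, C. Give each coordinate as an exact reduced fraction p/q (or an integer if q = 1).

C = (-3497/346, -1403/346)
G = (16/3, 17)

1. G_x = 16/3  [AF ∥ GB ∩ FB ∥ AG]
2. G_y = 17  [AF ∥ GB ∩ FB ∥ AG]
   → G = (16/3, 17)
3. C_x = -3497/346  [A, G, C are collinear ∩ FC ⟂ AG]
4. C_y = -1403/346  [A, G, C are collinear ∩ FC ⟂ AG]
   → C = (-3497/346, -1403/346)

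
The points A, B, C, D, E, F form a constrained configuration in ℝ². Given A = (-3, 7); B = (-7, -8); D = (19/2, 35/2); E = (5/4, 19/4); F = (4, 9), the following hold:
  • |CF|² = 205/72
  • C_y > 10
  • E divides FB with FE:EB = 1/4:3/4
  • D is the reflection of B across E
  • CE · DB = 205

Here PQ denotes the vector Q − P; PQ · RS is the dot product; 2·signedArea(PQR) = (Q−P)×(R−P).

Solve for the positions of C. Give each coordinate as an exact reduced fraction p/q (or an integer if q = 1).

1. C_x = 59/12  [line 33/2·x + 51/2·y + -1387/4 = 0 ∩ |CF|² = 205/72]
2. C_y = 125/12  [line 33/2·x + 51/2·y + -1387/4 = 0 ∩ |CF|² = 205/72]
   → C = (59/12, 125/12)

C = (59/12, 125/12)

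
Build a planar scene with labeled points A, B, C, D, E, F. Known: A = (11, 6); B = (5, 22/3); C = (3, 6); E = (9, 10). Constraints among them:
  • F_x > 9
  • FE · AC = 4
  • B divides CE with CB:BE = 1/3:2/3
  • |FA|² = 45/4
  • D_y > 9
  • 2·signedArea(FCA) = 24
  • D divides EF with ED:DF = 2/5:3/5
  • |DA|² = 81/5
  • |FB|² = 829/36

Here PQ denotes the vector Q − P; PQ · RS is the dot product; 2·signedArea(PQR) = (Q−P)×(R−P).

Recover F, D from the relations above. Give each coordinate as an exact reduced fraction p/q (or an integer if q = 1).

1. F_x = 19/2  [FE · AC = 4 ∩ 2·signedArea(FCA) = 24]
2. F_y = 9  [FE · AC = 4 ∩ 2·signedArea(FCA) = 24]
   → F = (19/2, 9)
3. D_x = 46/5  [D divides EF with ED:DF = 2/5:3/5]
4. D_y = 48/5  [D divides EF with ED:DF = 2/5:3/5]
   → D = (46/5, 48/5)

D = (46/5, 48/5)
F = (19/2, 9)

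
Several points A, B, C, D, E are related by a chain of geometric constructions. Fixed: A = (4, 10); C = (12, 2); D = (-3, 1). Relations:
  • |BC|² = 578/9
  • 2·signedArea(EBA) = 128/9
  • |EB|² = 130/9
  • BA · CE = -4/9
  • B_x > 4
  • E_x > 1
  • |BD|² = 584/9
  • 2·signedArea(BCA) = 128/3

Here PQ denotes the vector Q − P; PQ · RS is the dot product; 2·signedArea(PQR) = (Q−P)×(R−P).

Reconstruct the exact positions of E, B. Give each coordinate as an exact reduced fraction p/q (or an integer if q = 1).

B = (13/3, 13/3)
E = (2, 4/3)

1. B_x = 13/3  [line -8·x + -8·y + 208/3 = 0 ∩ |BD|² = 584/9]
2. B_y = 13/3  [line -8·x + -8·y + 208/3 = 0 ∩ |BD|² = 584/9]
   → B = (13/3, 13/3)
3. E_x = 2  [2·signedArea(EBA) = 128/9 ∩ BA · CE = -4/9]
4. E_y = 4/3  [2·signedArea(EBA) = 128/9 ∩ BA · CE = -4/9]
   → E = (2, 4/3)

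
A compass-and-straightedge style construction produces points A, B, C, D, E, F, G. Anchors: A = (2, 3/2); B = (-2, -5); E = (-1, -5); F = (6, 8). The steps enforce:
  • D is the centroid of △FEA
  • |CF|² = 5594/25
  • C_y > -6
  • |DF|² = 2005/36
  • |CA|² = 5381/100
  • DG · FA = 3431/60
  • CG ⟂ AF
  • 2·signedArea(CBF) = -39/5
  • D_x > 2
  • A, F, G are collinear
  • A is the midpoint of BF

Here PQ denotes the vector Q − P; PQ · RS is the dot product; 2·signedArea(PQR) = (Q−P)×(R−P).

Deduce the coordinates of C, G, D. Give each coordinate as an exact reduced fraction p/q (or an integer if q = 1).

1. D_x = 7/3  [D is the centroid of △FEA]
2. D_y = 3/2  [D is the centroid of △FEA]
   → D = (7/3, 3/2)
3. G_x = -2138/1165  [A, F, G are collinear ∩ DG · FA = 3431/60]
4. G_y = -5513/1165  [A, F, G are collinear ∩ DG · FA = 3431/60]
   → G = (-2138/1165, -5513/1165)
5. C_x = -7/5  [2·signedArea(CBF) = -39/5 ∩ CG ⟂ AF]
6. C_y = -5  [2·signedArea(CBF) = -39/5 ∩ CG ⟂ AF]
   → C = (-7/5, -5)

C = (-7/5, -5)
D = (7/3, 3/2)
G = (-2138/1165, -5513/1165)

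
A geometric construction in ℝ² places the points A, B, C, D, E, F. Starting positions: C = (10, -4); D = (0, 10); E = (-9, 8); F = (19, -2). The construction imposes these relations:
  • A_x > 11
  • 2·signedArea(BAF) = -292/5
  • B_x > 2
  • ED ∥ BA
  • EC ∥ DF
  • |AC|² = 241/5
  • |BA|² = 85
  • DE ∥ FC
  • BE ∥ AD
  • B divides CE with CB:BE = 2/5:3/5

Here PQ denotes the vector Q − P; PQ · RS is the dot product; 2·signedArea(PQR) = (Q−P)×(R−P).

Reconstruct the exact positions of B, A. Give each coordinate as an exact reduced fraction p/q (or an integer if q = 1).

1. B_x = 12/5  [B divides CE with CB:BE = 2/5:3/5]
2. B_y = 4/5  [B divides CE with CB:BE = 2/5:3/5]
   → B = (12/5, 4/5)
3. A_x = 57/5  [BE ∥ AD ∩ ED ∥ BA]
4. A_y = 14/5  [BE ∥ AD ∩ ED ∥ BA]
   → A = (57/5, 14/5)

A = (57/5, 14/5)
B = (12/5, 4/5)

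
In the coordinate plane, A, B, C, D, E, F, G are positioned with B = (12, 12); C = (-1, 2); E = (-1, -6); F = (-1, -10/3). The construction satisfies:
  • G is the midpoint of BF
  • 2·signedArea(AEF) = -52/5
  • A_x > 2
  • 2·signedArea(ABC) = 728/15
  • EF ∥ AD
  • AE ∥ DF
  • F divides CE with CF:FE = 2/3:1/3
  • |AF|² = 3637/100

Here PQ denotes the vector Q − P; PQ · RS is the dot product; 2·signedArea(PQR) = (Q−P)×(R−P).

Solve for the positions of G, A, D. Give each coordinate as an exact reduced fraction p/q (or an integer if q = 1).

1. G_x = 11/2  [G is the midpoint of BF]
2. G_y = 13/3  [G is the midpoint of BF]
   → G = (11/2, 13/3)
3. A_x = 29/10  [2·signedArea(AEF) = -52/5 ∩ 2·signedArea(ABC) = 728/15]
4. A_y = 19/15  [2·signedArea(AEF) = -52/5 ∩ 2·signedArea(ABC) = 728/15]
   → A = (29/10, 19/15)
5. D_x = 29/10  [AE ∥ DF ∩ EF ∥ AD]
6. D_y = 59/15  [AE ∥ DF ∩ EF ∥ AD]
   → D = (29/10, 59/15)

A = (29/10, 19/15)
D = (29/10, 59/15)
G = (11/2, 13/3)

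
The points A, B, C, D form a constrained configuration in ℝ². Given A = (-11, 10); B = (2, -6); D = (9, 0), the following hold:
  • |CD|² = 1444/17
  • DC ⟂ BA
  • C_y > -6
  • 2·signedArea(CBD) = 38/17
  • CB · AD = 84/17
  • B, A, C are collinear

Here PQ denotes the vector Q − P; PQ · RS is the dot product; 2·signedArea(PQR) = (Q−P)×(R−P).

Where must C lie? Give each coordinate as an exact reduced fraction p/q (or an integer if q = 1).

1. C_x = 157/85  [B, A, C are collinear ∩ DC ⟂ BA]
2. C_y = -494/85  [B, A, C are collinear ∩ DC ⟂ BA]
   → C = (157/85, -494/85)

C = (157/85, -494/85)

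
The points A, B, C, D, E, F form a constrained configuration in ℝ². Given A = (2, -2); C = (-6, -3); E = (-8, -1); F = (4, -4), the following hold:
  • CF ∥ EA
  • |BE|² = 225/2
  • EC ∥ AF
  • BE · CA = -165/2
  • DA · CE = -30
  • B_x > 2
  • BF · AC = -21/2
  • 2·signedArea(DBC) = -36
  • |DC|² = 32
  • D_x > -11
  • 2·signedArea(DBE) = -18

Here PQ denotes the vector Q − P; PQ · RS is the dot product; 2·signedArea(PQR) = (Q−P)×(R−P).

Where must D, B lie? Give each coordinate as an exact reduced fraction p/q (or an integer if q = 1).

1. D_x = -10  [line 2·x + -2·y + 22 = 0 ∩ |DC|² = 32]
2. D_y = 1  [line 2·x + -2·y + 22 = 0 ∩ |DC|² = 32]
   → D = (-10, 1)
3. B_x = 5/2  [2·signedArea(DBC) = -36 ∩ BE · CA = -165/2]
4. B_y = -5/2  [2·signedArea(DBC) = -36 ∩ BE · CA = -165/2]
   → B = (5/2, -5/2)

B = (5/2, -5/2)
D = (-10, 1)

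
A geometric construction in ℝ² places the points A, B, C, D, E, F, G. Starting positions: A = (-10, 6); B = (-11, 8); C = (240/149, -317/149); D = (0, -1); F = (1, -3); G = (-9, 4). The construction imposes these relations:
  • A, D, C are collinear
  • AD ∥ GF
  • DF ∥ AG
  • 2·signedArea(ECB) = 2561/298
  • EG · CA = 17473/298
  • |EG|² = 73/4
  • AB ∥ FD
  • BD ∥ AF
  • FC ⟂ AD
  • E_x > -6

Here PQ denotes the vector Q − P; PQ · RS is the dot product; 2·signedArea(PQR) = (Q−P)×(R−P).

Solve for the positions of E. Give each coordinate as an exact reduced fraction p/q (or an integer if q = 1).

E = (-5, 5/2)

1. E_x = -5  [EG · CA = 17473/298 ∩ 2·signedArea(ECB) = 2561/298]
2. E_y = 5/2  [EG · CA = 17473/298 ∩ 2·signedArea(ECB) = 2561/298]
   → E = (-5, 5/2)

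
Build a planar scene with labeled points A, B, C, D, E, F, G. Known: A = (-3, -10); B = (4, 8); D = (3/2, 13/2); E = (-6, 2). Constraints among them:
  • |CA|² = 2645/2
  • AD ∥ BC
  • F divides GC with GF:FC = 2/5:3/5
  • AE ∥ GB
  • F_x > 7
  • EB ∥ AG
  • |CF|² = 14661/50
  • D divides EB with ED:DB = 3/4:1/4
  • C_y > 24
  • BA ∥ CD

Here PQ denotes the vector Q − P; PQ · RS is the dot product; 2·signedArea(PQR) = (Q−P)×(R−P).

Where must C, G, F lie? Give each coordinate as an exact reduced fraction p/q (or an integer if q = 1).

C = (17/2, 49/2)
F = (38/5, 37/5)
G = (7, -4)

1. C_x = 17/2  [BA ∥ CD ∩ AD ∥ BC]
2. C_y = 49/2  [BA ∥ CD ∩ AD ∥ BC]
   → C = (17/2, 49/2)
3. G_x = 7  [AE ∥ GB ∩ EB ∥ AG]
4. G_y = -4  [AE ∥ GB ∩ EB ∥ AG]
   → G = (7, -4)
5. F_x = 38/5  [F divides GC with GF:FC = 2/5:3/5]
6. F_y = 37/5  [F divides GC with GF:FC = 2/5:3/5]
   → F = (38/5, 37/5)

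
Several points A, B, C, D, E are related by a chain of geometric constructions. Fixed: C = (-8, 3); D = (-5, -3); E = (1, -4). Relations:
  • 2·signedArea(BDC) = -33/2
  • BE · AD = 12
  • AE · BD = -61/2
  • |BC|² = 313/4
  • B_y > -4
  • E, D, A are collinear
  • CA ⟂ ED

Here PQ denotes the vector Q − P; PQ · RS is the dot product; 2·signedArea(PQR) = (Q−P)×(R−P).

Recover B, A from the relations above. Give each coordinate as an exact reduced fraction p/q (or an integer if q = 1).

1. A_x = -329/37  [E, D, A are collinear ∩ CA ⟂ ED]
2. A_y = -87/37  [E, D, A are collinear ∩ CA ⟂ ED]
   → A = (-329/37, -87/37)
3. B_x = -2  [2·signedArea(BDC) = -33/2 ∩ BE · AD = 12]
4. B_y = -7/2  [2·signedArea(BDC) = -33/2 ∩ BE · AD = 12]
   → B = (-2, -7/2)

A = (-329/37, -87/37)
B = (-2, -7/2)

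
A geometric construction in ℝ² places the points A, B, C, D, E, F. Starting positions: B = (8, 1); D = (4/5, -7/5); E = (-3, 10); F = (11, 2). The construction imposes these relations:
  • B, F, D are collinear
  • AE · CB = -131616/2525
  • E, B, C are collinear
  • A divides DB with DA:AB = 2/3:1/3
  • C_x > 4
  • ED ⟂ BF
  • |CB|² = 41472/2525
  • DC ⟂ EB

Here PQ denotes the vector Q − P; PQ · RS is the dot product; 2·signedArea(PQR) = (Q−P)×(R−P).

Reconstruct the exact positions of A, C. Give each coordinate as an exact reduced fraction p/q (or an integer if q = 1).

1. A_x = 28/5  [A divides DB with DA:AB = 2/3:1/3]
2. A_y = 1/5  [A divides DB with DA:AB = 2/3:1/3]
   → A = (28/5, 1/5)
3. C_x = 2456/505  [E, B, C are collinear ∩ DC ⟂ EB]
4. C_y = 1801/505  [E, B, C are collinear ∩ DC ⟂ EB]
   → C = (2456/505, 1801/505)

A = (28/5, 1/5)
C = (2456/505, 1801/505)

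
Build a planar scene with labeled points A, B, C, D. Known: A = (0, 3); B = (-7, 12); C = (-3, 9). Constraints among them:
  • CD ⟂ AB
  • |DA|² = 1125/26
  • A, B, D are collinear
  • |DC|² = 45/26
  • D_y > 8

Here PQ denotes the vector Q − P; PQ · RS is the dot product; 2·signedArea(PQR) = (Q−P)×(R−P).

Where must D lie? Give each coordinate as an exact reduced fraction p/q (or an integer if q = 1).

D = (-105/26, 213/26)

1. D_x = -105/26  [A, B, D are collinear ∩ CD ⟂ AB]
2. D_y = 213/26  [A, B, D are collinear ∩ CD ⟂ AB]
   → D = (-105/26, 213/26)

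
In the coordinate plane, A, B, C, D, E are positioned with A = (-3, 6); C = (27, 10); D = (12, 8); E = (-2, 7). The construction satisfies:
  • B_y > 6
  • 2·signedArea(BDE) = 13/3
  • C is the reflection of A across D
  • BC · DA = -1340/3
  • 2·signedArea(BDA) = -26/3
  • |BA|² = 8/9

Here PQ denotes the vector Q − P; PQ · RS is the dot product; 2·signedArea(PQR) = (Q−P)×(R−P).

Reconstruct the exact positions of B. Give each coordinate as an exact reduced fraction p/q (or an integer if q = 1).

1. B_x = -7/3  [2·signedArea(BDA) = -26/3 ∩ 2·signedArea(BDE) = 13/3]
2. B_y = 20/3  [2·signedArea(BDA) = -26/3 ∩ 2·signedArea(BDE) = 13/3]
   → B = (-7/3, 20/3)

B = (-7/3, 20/3)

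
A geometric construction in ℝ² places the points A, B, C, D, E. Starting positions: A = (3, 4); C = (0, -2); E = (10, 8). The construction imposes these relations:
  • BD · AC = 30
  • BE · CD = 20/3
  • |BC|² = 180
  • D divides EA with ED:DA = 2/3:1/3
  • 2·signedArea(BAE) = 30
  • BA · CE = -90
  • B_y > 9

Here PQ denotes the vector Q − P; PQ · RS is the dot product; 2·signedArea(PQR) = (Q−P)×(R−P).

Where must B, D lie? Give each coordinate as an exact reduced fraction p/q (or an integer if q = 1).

1. B_x = 6  [2·signedArea(BAE) = 30 ∩ BA · CE = -90]
2. B_y = 10  [2·signedArea(BAE) = 30 ∩ BA · CE = -90]
   → B = (6, 10)
3. D_x = 16/3  [BD · AC = 30 ∩ D divides EA with ED:DA = 2/3:1/3]
4. D_y = 16/3  [BD · AC = 30 ∩ D divides EA with ED:DA = 2/3:1/3]
   → D = (16/3, 16/3)

B = (6, 10)
D = (16/3, 16/3)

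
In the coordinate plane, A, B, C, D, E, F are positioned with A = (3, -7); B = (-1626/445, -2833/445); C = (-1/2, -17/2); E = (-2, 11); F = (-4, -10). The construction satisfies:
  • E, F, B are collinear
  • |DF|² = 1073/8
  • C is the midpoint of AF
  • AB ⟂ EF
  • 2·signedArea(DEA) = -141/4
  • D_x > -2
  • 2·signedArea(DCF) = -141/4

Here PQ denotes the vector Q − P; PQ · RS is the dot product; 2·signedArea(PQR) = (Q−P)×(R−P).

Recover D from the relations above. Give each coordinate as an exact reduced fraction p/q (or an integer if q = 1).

1. D_x = -5/4  [2·signedArea(DCF) = -141/4 ∩ 2·signedArea(DEA) = -141/4]
2. D_y = 5/4  [2·signedArea(DCF) = -141/4 ∩ 2·signedArea(DEA) = -141/4]
   → D = (-5/4, 5/4)

D = (-5/4, 5/4)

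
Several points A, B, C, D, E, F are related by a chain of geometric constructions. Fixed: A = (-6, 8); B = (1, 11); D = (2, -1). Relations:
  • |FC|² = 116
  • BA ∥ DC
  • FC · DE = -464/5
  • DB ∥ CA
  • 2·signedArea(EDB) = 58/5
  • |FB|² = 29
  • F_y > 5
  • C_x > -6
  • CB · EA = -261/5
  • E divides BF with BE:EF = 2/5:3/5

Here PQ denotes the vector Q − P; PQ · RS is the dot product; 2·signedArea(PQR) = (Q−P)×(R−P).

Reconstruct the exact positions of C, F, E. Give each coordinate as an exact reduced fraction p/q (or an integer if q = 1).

1. C_x = -5  [DB ∥ CA ∩ BA ∥ DC]
2. C_y = -4  [DB ∥ CA ∩ BA ∥ DC]
   → C = (-5, -4)
3. E_x = 1/5  [CB · EA = -261/5 ∩ 2·signedArea(EDB) = 58/5]
4. E_y = 9  [CB · EA = -261/5 ∩ 2·signedArea(EDB) = 58/5]
   → E = (1/5, 9)
5. F_x = -1  [FC · DE = -464/5 ∩ E divides BF with BE:EF = 2/5:3/5]
6. F_y = 6  [FC · DE = -464/5 ∩ E divides BF with BE:EF = 2/5:3/5]
   → F = (-1, 6)

C = (-5, -4)
E = (1/5, 9)
F = (-1, 6)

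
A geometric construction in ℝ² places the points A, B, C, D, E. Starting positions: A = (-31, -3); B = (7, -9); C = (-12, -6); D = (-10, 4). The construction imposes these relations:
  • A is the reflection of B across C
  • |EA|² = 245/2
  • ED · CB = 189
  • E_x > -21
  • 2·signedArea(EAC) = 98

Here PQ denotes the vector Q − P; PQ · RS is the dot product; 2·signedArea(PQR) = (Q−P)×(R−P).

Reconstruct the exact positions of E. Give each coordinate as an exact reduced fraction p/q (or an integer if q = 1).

E = (-41/2, 1/2)

1. E_x = -41/2  [2·signedArea(EAC) = 98 ∩ ED · CB = 189]
2. E_y = 1/2  [2·signedArea(EAC) = 98 ∩ ED · CB = 189]
   → E = (-41/2, 1/2)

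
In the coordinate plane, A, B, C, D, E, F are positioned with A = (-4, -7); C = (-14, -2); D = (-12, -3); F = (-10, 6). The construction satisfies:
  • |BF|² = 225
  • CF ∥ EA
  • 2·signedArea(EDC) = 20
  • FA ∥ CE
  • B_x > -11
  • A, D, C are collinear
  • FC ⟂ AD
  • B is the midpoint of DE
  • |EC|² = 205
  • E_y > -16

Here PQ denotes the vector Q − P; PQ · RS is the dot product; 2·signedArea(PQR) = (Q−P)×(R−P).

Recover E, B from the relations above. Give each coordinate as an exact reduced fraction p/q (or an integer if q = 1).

B = (-10, -9)
E = (-8, -15)

1. E_x = -8  [CF ∥ EA ∩ FA ∥ CE]
2. E_y = -15  [CF ∥ EA ∩ FA ∥ CE]
   → E = (-8, -15)
3. B_x = -10  [B is the midpoint of DE]
4. B_y = -9  [B is the midpoint of DE]
   → B = (-10, -9)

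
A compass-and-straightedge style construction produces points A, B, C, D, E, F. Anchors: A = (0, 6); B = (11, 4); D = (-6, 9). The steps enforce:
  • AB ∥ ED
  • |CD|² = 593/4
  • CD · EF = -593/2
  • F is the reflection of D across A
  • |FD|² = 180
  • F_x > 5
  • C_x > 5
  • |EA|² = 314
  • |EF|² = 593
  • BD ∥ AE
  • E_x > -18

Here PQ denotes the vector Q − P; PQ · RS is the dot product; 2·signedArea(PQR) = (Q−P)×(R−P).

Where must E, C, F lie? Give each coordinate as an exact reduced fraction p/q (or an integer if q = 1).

1. E_x = -17  [AB ∥ ED ∩ BD ∥ AE]
2. E_y = 11  [AB ∥ ED ∩ BD ∥ AE]
   → E = (-17, 11)
3. F_x = 6  [F is the reflection of D across A]
4. F_y = 3  [F is the reflection of D across A]
   → F = (6, 3)
5. C_x = 11/2  [line -23·x + 8·y + 173/2 = 0 ∩ |CD|² = 593/4]
6. C_y = 5  [line -23·x + 8·y + 173/2 = 0 ∩ |CD|² = 593/4]
   → C = (11/2, 5)

C = (11/2, 5)
E = (-17, 11)
F = (6, 3)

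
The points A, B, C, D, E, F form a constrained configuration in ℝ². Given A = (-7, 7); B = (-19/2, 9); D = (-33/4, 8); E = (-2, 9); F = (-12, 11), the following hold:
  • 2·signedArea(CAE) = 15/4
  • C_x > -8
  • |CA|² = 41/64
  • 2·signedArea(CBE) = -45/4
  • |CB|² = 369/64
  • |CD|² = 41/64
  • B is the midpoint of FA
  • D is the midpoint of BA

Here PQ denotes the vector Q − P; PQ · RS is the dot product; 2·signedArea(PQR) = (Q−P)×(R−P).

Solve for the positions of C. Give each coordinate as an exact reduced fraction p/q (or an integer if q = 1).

C = (-61/8, 15/2)

1. C_x = -61/8  [2·signedArea(CBE) = -45/4 ∩ 2·signedArea(CAE) = 15/4]
2. C_y = 15/2  [2·signedArea(CBE) = -45/4 ∩ 2·signedArea(CAE) = 15/4]
   → C = (-61/8, 15/2)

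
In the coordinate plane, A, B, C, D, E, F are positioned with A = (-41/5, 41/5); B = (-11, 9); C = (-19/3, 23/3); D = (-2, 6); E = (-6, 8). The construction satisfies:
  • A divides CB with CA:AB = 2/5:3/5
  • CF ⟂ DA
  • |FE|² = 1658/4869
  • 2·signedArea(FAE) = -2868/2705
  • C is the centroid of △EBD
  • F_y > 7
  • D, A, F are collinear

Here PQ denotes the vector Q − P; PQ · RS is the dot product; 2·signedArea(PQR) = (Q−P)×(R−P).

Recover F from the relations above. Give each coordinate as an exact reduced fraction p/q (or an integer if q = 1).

1. F_x = -10345/1623  [D, A, F are collinear ∩ CF ⟂ DA]
2. F_y = 12257/1623  [D, A, F are collinear ∩ CF ⟂ DA]
   → F = (-10345/1623, 12257/1623)

F = (-10345/1623, 12257/1623)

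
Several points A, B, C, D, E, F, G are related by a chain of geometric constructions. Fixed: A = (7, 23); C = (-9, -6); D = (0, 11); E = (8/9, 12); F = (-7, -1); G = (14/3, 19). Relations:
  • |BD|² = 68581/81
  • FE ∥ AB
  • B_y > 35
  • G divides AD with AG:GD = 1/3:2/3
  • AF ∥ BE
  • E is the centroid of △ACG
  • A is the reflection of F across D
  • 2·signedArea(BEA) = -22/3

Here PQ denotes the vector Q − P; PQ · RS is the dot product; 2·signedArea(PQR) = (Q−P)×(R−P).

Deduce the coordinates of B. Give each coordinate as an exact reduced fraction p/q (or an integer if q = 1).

B = (134/9, 36)

1. B_x = 134/9  [AF ∥ BE ∩ FE ∥ AB]
2. B_y = 36  [AF ∥ BE ∩ FE ∥ AB]
   → B = (134/9, 36)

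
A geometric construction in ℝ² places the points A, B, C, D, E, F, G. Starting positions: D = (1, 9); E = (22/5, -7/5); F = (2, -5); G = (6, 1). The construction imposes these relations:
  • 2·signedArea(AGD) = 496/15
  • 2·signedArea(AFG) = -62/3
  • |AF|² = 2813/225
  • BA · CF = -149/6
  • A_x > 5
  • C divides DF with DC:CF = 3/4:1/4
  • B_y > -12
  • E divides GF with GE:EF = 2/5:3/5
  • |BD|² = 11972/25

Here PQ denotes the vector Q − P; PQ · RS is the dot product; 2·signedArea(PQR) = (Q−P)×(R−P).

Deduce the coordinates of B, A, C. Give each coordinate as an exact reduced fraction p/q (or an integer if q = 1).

1. A_x = 83/15  [2·signedArea(AFG) = -62/3 ∩ 2·signedArea(AGD) = 496/15]
2. A_y = -73/15  [2·signedArea(AFG) = -62/3 ∩ 2·signedArea(AGD) = 496/15]
   → A = (83/15, -73/15)
3. C_x = 7/4  [C divides DF with DC:CF = 3/4:1/4]
4. C_y = -3/2  [C divides DF with DC:CF = 3/4:1/4]
   → C = (7/4, -3/2)
5. B_x = 39/5  [line -1/4·x + 7/2·y + 173/4 = 0 ∩ |BD|² = 11972/25]
6. B_y = -59/5  [line -1/4·x + 7/2·y + 173/4 = 0 ∩ |BD|² = 11972/25]
   → B = (39/5, -59/5)

A = (83/15, -73/15)
B = (39/5, -59/5)
C = (7/4, -3/2)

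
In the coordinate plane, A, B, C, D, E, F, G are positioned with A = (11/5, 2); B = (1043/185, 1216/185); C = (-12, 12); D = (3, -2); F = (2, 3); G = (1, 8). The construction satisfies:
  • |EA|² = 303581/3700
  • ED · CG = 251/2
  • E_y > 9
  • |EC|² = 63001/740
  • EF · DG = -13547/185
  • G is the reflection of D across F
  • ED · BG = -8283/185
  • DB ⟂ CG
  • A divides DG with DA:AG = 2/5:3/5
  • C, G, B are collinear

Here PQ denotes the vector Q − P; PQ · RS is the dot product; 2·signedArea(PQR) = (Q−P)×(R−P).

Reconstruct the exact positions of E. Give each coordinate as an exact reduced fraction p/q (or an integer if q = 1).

E = (-1177/370, 1718/185)

1. E_x = -1177/370  [ED · BG = -8283/185 ∩ EF · DG = -13547/185]
2. E_y = 1718/185  [ED · BG = -8283/185 ∩ EF · DG = -13547/185]
   → E = (-1177/370, 1718/185)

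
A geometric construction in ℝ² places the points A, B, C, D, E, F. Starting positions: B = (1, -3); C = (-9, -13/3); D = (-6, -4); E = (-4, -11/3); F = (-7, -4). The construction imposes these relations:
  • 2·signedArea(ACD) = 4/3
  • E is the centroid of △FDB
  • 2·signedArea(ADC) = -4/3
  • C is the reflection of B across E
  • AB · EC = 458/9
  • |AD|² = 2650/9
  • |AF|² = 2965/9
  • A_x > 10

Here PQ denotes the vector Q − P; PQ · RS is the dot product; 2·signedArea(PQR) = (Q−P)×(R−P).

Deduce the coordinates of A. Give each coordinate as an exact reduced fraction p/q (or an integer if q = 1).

A = (11, -5/3)

1. A_x = 11  [2·signedArea(ACD) = 4/3 ∩ AB · EC = 458/9]
2. A_y = -5/3  [2·signedArea(ACD) = 4/3 ∩ AB · EC = 458/9]
   → A = (11, -5/3)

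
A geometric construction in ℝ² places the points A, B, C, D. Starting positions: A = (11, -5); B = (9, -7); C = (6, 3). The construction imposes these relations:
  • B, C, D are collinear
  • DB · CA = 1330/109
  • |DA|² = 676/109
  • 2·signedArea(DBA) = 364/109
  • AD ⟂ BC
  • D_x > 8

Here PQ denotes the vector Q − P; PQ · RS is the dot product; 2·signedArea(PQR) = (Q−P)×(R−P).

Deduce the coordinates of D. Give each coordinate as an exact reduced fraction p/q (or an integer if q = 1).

D = (939/109, -623/109)

1. D_x = 939/109  [B, C, D are collinear ∩ AD ⟂ BC]
2. D_y = -623/109  [B, C, D are collinear ∩ AD ⟂ BC]
   → D = (939/109, -623/109)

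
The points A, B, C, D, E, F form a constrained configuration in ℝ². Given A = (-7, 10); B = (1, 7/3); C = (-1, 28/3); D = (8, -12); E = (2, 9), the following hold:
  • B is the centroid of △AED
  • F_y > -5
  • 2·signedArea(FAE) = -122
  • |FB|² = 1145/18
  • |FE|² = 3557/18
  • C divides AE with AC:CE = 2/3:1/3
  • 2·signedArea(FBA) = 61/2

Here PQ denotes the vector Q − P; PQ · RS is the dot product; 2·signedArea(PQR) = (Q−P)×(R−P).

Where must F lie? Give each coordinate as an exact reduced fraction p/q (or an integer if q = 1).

1. F_x = 9/2  [2·signedArea(FBA) = 61/2 ∩ 2·signedArea(FAE) = -122]
2. F_y = -29/6  [2·signedArea(FBA) = 61/2 ∩ 2·signedArea(FAE) = -122]
   → F = (9/2, -29/6)

F = (9/2, -29/6)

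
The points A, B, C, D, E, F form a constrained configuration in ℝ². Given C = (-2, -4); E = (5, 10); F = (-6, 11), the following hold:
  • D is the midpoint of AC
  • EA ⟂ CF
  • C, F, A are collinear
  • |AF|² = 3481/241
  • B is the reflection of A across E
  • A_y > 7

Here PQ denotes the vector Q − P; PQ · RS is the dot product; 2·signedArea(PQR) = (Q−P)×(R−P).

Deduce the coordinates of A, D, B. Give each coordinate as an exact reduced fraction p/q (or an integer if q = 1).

A = (-1210/241, 1766/241)
B = (3620/241, 3054/241)
D = (-846/241, 401/241)

1. A_x = -1210/241  [C, F, A are collinear ∩ EA ⟂ CF]
2. A_y = 1766/241  [C, F, A are collinear ∩ EA ⟂ CF]
   → A = (-1210/241, 1766/241)
3. D_x = -846/241  [D is the midpoint of AC]
4. D_y = 401/241  [D is the midpoint of AC]
   → D = (-846/241, 401/241)
5. B_x = 3620/241  [B is the reflection of A across E]
6. B_y = 3054/241  [B is the reflection of A across E]
   → B = (3620/241, 3054/241)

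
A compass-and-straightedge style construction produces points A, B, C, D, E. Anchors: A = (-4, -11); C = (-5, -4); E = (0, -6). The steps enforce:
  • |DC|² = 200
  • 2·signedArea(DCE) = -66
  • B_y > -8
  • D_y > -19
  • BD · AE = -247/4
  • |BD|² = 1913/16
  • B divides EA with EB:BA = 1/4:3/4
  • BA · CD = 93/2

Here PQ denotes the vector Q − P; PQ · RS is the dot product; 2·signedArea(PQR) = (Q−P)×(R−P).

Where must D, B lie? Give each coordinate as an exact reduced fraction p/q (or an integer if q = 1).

1. B_x = -1  [B divides EA with EB:BA = 1/4:3/4]
2. B_y = -29/4  [B divides EA with EB:BA = 1/4:3/4]
   → B = (-1, -29/4)
3. D_x = -3  [2·signedArea(DCE) = -66 ∩ BA · CD = 93/2]
4. D_y = -18  [2·signedArea(DCE) = -66 ∩ BA · CD = 93/2]
   → D = (-3, -18)

B = (-1, -29/4)
D = (-3, -18)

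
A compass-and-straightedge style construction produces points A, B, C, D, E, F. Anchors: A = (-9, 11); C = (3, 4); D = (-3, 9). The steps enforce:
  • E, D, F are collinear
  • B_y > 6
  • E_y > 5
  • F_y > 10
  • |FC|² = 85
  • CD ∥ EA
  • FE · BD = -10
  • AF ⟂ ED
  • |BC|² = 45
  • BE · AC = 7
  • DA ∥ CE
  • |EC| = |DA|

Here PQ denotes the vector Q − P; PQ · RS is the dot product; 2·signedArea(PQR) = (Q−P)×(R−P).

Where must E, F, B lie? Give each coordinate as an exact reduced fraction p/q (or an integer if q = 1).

B = (-3, 7)
E = (-3, 6)
F = (-3, 11)

1. E_x = -3  [CD ∥ EA ∩ DA ∥ CE]
2. E_y = 6  [CD ∥ EA ∩ DA ∥ CE]
   → E = (-3, 6)
3. F_x = -3  [E, D, F are collinear ∩ AF ⟂ ED]
4. F_y = 11  [E, D, F are collinear ∩ AF ⟂ ED]
   → F = (-3, 11)
5. B_x = -3  [BE · AC = 7 ∩ FE · BD = -10]
6. B_y = 7  [BE · AC = 7 ∩ FE · BD = -10]
   → B = (-3, 7)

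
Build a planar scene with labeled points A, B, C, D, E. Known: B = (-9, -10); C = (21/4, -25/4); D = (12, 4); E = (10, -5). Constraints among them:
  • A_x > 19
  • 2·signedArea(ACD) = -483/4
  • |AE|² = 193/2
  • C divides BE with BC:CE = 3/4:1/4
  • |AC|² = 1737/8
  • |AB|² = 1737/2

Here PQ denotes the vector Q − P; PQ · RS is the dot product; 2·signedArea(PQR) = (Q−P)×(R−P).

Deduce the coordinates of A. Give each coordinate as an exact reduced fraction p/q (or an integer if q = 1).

A = (39/2, -5/2)

1. A_x = 39/2  [line -41/4·x + 27/4·y + 867/4 = 0 ∩ |AC|² = 1737/8]
2. A_y = -5/2  [line -41/4·x + 27/4·y + 867/4 = 0 ∩ |AC|² = 1737/8]
   → A = (39/2, -5/2)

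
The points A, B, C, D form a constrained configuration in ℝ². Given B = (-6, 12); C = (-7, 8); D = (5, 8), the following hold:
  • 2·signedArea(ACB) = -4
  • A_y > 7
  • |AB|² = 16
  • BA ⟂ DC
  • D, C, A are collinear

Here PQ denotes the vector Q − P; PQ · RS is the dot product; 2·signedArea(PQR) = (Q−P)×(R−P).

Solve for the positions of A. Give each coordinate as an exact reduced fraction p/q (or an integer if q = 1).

1. A_x = -6  [D, C, A are collinear ∩ BA ⟂ DC]
2. A_y = 8  [D, C, A are collinear ∩ BA ⟂ DC]
   → A = (-6, 8)

A = (-6, 8)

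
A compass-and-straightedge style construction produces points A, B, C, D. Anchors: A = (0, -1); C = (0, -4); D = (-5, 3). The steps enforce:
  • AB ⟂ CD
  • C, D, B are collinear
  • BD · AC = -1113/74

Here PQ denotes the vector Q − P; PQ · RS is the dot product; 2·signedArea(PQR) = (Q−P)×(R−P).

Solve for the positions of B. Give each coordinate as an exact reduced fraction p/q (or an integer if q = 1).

B = (-105/74, -149/74)

1. B_x = -105/74  [C, D, B are collinear ∩ AB ⟂ CD]
2. B_y = -149/74  [C, D, B are collinear ∩ AB ⟂ CD]
   → B = (-105/74, -149/74)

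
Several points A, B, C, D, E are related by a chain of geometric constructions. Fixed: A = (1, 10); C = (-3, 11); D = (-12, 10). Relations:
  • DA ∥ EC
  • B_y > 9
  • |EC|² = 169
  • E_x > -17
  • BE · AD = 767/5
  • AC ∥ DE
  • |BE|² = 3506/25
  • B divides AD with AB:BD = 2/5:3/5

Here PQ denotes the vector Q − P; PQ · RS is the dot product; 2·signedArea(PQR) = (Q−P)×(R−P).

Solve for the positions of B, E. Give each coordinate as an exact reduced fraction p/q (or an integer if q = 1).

1. B_x = -21/5  [B divides AD with AB:BD = 2/5:3/5]
2. B_y = 10  [B divides AD with AB:BD = 2/5:3/5]
   → B = (-21/5, 10)
3. E_x = -16  [DA ∥ EC ∩ AC ∥ DE]
4. E_y = 11  [DA ∥ EC ∩ AC ∥ DE]
   → E = (-16, 11)

B = (-21/5, 10)
E = (-16, 11)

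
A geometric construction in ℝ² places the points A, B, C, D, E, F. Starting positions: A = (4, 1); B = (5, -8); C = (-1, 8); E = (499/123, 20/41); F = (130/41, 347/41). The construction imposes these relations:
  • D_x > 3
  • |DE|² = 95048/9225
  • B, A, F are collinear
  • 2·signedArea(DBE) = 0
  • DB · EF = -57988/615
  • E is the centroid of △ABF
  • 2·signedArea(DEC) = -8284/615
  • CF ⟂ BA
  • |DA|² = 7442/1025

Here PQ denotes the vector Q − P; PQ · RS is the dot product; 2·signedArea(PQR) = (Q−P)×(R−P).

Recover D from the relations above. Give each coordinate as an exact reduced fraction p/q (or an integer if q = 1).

D = (759/205, 754/205)

1. D_x = 759/205  [2·signedArea(DBE) = 0 ∩ 2·signedArea(DEC) = -8284/615]
2. D_y = 754/205  [2·signedArea(DBE) = 0 ∩ 2·signedArea(DEC) = -8284/615]
   → D = (759/205, 754/205)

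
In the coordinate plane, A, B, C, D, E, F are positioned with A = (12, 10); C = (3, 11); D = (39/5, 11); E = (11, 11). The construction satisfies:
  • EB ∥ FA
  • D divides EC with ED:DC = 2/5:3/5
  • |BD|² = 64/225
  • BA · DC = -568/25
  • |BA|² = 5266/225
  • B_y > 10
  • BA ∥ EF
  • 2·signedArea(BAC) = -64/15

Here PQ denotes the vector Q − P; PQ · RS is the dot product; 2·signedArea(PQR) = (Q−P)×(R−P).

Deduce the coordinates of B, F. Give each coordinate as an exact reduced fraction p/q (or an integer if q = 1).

B = (109/15, 11)
F = (236/15, 10)

1. B_x = 109/15  [BA · DC = -568/25 ∩ 2·signedArea(BAC) = -64/15]
2. B_y = 11  [BA · DC = -568/25 ∩ 2·signedArea(BAC) = -64/15]
   → B = (109/15, 11)
3. F_x = 236/15  [EB ∥ FA ∩ BA ∥ EF]
4. F_y = 10  [EB ∥ FA ∩ BA ∥ EF]
   → F = (236/15, 10)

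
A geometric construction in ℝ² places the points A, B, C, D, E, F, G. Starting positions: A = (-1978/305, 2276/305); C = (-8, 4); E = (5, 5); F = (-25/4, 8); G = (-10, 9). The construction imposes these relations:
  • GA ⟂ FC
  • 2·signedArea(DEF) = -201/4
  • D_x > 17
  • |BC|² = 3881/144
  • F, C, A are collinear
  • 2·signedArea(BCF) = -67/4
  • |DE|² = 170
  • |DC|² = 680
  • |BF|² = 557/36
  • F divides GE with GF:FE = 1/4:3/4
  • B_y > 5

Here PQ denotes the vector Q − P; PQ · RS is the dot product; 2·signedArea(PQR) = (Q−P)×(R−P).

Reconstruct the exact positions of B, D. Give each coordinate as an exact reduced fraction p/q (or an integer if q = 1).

B = (-37/12, 17/3)
D = (18, 6)

1. B_x = -37/12  [line -4·x + 7/4·y + -89/4 = 0 ∩ |BC|² = 3881/144]
2. B_y = 17/3  [line -4·x + 7/4·y + -89/4 = 0 ∩ |BC|² = 3881/144]
   → B = (-37/12, 17/3)
3. D_x = 18  [line -3·x + -45/4·y + 243/2 = 0 ∩ |DC|² = 680]
4. D_y = 6  [line -3·x + -45/4·y + 243/2 = 0 ∩ |DC|² = 680]
   → D = (18, 6)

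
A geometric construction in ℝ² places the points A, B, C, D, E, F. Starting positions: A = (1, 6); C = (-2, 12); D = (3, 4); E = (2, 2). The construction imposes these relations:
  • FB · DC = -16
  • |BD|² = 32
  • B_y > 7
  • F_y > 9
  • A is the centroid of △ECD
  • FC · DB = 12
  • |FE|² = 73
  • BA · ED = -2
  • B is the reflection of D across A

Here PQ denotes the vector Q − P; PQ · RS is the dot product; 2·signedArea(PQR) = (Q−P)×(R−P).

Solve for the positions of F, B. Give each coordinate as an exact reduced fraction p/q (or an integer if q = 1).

1. B_x = -1  [B is the reflection of D across A]
2. B_y = 8  [B is the reflection of D across A]
   → B = (-1, 8)
3. F_x = -1  [FB · DC = -16 ∩ FC · DB = 12]
4. F_y = 10  [FB · DC = -16 ∩ FC · DB = 12]
   → F = (-1, 10)

B = (-1, 8)
F = (-1, 10)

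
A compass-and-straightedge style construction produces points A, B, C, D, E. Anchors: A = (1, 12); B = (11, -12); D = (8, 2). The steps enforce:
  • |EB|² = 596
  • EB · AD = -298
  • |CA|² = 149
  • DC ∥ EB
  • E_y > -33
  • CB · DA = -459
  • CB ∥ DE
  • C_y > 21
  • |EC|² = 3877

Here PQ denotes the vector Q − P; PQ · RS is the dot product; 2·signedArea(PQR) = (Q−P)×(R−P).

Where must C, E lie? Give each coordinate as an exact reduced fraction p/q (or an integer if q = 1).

C = (-6, 22)
E = (25, -32)

1. C_x = -6  [line 7·x + -10·y + 262 = 0 ∩ |CA|² = 149]
2. C_y = 22  [line 7·x + -10·y + 262 = 0 ∩ |CA|² = 149]
   → C = (-6, 22)
3. E_x = 25  [DC ∥ EB ∩ CB ∥ DE]
4. E_y = -32  [DC ∥ EB ∩ CB ∥ DE]
   → E = (25, -32)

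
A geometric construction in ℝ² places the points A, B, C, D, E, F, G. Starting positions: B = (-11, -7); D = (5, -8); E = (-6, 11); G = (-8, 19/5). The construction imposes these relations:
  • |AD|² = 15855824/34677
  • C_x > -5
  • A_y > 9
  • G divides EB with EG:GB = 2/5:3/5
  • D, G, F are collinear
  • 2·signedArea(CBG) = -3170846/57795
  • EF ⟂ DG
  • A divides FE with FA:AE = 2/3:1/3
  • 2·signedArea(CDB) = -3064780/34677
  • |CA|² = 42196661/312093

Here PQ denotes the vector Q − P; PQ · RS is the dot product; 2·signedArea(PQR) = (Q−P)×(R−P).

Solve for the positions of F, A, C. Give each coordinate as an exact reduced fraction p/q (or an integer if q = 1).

A = (-86641/11559, 108104/11559)
C = (-155995/34677, -65281/34677)
F = (-40405/3853, 23338/3853)

1. F_x = -40405/3853  [D, G, F are collinear ∩ EF ⟂ DG]
2. F_y = 23338/3853  [D, G, F are collinear ∩ EF ⟂ DG]
   → F = (-40405/3853, 23338/3853)
3. A_x = -86641/11559  [A divides FE with FA:AE = 2/3:1/3]
4. A_y = 108104/11559  [A divides FE with FA:AE = 2/3:1/3]
   → A = (-86641/11559, 108104/11559)
5. C_x = -155995/34677  [2·signedArea(CDB) = -3064780/34677 ∩ 2·signedArea(CBG) = -3170846/57795]
6. C_y = -65281/34677  [2·signedArea(CDB) = -3064780/34677 ∩ 2·signedArea(CBG) = -3170846/57795]
   → C = (-155995/34677, -65281/34677)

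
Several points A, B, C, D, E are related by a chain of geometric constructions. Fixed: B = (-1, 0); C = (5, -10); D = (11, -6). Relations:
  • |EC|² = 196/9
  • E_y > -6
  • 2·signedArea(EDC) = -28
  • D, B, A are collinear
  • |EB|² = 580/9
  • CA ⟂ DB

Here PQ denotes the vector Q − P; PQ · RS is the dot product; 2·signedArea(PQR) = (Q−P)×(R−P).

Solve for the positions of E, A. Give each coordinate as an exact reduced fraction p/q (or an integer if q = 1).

A = (39/5, -22/5)
E = (5, -16/3)

1. E_x = 5  [line 4·x + -6·y + -52 = 0 ∩ |EB|² = 580/9]
2. E_y = -16/3  [line 4·x + -6·y + -52 = 0 ∩ |EB|² = 580/9]
   → E = (5, -16/3)
3. A_x = 39/5  [D, B, A are collinear ∩ CA ⟂ DB]
4. A_y = -22/5  [D, B, A are collinear ∩ CA ⟂ DB]
   → A = (39/5, -22/5)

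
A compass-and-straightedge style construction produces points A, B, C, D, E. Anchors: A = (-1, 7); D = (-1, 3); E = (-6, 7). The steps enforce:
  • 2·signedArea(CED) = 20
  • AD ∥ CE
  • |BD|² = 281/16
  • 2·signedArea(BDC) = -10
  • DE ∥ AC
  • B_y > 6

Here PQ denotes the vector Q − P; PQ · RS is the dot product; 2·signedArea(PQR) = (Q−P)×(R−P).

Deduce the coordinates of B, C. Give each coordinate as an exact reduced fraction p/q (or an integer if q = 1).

1. C_x = -6  [AD ∥ CE ∩ DE ∥ AC]
2. C_y = 11  [AD ∥ CE ∩ DE ∥ AC]
   → C = (-6, 11)
3. B_x = -9/4  [line -8·x + -5·y + 17 = 0 ∩ |BD|² = 281/16]
4. B_y = 7  [line -8·x + -5·y + 17 = 0 ∩ |BD|² = 281/16]
   → B = (-9/4, 7)

B = (-9/4, 7)
C = (-6, 11)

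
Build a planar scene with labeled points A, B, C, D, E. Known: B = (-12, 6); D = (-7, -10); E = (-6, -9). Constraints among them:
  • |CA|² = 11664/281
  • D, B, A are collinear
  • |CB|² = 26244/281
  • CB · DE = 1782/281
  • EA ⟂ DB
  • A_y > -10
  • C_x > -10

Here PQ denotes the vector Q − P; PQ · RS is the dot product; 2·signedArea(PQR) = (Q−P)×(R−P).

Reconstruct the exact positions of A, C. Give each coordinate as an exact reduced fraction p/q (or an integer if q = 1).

A = (-2022/281, -2634/281)
C = (-2562/281, -906/281)

1. A_x = -2022/281  [D, B, A are collinear ∩ EA ⟂ DB]
2. A_y = -2634/281  [D, B, A are collinear ∩ EA ⟂ DB]
   → A = (-2022/281, -2634/281)
3. C_x = -2562/281  [line -1·x + -1·y + -3468/281 = 0 ∩ |CB|² = 26244/281]
4. C_y = -906/281  [line -1·x + -1·y + -3468/281 = 0 ∩ |CB|² = 26244/281]
   → C = (-2562/281, -906/281)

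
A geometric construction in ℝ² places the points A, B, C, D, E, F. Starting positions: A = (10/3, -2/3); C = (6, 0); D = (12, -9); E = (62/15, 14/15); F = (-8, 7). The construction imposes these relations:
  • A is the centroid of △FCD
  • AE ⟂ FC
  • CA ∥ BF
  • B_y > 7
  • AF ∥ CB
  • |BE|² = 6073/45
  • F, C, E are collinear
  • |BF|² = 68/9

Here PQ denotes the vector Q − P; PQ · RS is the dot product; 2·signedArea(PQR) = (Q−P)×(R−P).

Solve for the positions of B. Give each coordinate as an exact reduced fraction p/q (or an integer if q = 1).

1. B_x = -16/3  [CA ∥ BF ∩ AF ∥ CB]
2. B_y = 23/3  [CA ∥ BF ∩ AF ∥ CB]
   → B = (-16/3, 23/3)

B = (-16/3, 23/3)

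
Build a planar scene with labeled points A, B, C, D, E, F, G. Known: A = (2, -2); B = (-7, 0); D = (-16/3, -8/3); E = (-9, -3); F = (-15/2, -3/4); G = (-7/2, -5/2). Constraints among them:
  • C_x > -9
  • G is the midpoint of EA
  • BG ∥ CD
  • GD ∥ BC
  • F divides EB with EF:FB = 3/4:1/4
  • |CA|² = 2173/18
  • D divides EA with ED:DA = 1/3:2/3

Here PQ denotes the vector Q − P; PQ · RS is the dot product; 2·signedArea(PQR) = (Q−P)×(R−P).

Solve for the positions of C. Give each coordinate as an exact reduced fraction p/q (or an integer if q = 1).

1. C_x = -53/6  [BG ∥ CD ∩ GD ∥ BC]
2. C_y = -1/6  [BG ∥ CD ∩ GD ∥ BC]
   → C = (-53/6, -1/6)

C = (-53/6, -1/6)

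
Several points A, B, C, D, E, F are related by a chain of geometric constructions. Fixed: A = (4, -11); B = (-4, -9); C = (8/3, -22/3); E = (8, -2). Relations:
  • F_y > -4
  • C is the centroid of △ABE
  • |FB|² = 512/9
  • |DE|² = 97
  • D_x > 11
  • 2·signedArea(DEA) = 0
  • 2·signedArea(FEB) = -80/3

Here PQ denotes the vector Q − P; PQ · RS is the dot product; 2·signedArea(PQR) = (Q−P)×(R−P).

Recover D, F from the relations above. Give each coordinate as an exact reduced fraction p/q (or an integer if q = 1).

1. D_x = 12  [line 9·x + -4·y + -80 = 0 ∩ |DE|² = 97]
2. D_y = 7  [line 9·x + -4·y + -80 = 0 ∩ |DE|² = 97]
   → D = (12, 7)
3. F_x = 4/3  [line 7·x + -12·y + -160/3 = 0 ∩ |FB|² = 512/9]
4. F_y = -11/3  [line 7·x + -12·y + -160/3 = 0 ∩ |FB|² = 512/9]
   → F = (4/3, -11/3)

D = (12, 7)
F = (4/3, -11/3)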